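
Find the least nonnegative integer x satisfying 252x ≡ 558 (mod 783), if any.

83

gcd(783, 252) = 9  (783 = 3×252 + 27, 252 = 9×27 + 9, 27 = 3×9).
9 divides 558, so solutions exist.
Back-substituting, 252×(28) + 783×(-9) = 9.
So 252×(28) ≡ 9 (mod 783); multiply by 62: x ≡ 1736 (mod 87).
Smallest nonnegative: x = 1736 mod 87 = 83.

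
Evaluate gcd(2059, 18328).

gcd(18328, 2059):
  18328 = 8·2059 + 1856
  2059 = 1·1856 + 203
  1856 = 9·203 + 29
  203 = 7·29
so gcd(18328, 2059) = 29.

29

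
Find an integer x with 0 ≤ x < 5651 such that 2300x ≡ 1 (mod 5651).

gcd(5651, 2300) = 1  (5651 = 2*2300 + 1051, 2300 = 2*1051 + 198, 1051 = 5*198 + 61, 198 = 3*61 + 15, 61 = 4*15 + 1, 15 = 15*1).
Back-substituting, 2300*(-371) + 5651*(151) = 1.
So 2300*-371 ≡ 1 (mod 5651), and -371 mod 5651 = 5280.

5280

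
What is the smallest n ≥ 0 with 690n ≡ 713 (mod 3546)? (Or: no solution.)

no solution

gcd(3546, 690):
  3546 = 5×690 + 96
  690 = 7×96 + 18
  96 = 5×18 + 6
  18 = 3×6
so gcd(3546, 690) = 6.
6 does not divide 713, so the congruence has no solution.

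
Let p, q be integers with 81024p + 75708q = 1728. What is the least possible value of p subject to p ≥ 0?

gcd(81024, 75708):
  81024 = 1×75708 + 5316
  75708 = 14×5316 + 1284
  5316 = 4×1284 + 180
  1284 = 7×180 + 24
  180 = 7×24 + 12
  24 = 2×12
so gcd(81024, 75708) = 12.
12 divides 1728, so solutions exist.
Back-substitute for Bézout coefficients:
  12 = 180 - 7×24
  ... = 81024×(2948) + 75708×(-3155)
Scale by 1728/12 = 144: (p₀, q₀) = (424512, -454320).
General solution: p = 424512 + 6309t, q = -454320 - 6752t for integer t.
p ≥ 0: smallest is 424512 mod 6309 = 1809 (at t = -67), with q = -1936.

1809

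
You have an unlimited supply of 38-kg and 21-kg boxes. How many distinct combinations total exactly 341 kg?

1

Need nonnegative integers with 38j + 21k = 341.
gcd(38, 21) = 1, and 38·(5) + 21·(-9) = 1.
So (j₀, k₀) = (1705, -3069); general j = 1705 + 21t, k = -3069 - 38t.
j ≥ 0 ⇒ t ≥ -81; k ≥ 0 ⇒ t ≤ -81. That's 1 value of t.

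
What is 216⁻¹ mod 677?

210

gcd(677, 216) = 1  (677 = 3×216 + 29, 216 = 7×29 + 13, 29 = 2×13 + 3, 13 = 4×3 + 1, 3 = 3×1).
Back-substituting, 216×(210) + 677×(-67) = 1.
So 216×210 ≡ 1 (mod 677), and 210 mod 677 = 210.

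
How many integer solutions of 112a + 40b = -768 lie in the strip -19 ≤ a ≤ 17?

8

gcd(112, 40) = 8.
By Bézout, 112×(-1) + 40×(3) = 8.
Particular solution: (1, -22).
General solution: a = 1 + 5t, b = -22 - 14t for integer t.
-19 ≤ 1 + 5t ≤ 17 gives t ∈ [-4, 3], which is 8 values.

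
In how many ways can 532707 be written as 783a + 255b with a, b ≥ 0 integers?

gcd(783, 255) = 3  (783 = 3*255 + 18, 255 = 14*18 + 3, 18 = 6*3).
Back-substituting, 783*(-14) + 255*(43) = 3.
Scale by 177569: one solution is (-2485966, 7635467). Reduce a mod 85: (29, 2000).
General: a = 29 + 85t, b = 2000 - 261t.
a ≥ 0 ⇒ t ≥ 0; b ≥ 0 ⇒ t ≤ 7. So t ∈ [0, 7]: 8 solutions.

8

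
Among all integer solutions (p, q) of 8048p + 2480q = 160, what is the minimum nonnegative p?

gcd(8048, 2480) = 16.
16 divides 160, so solutions exist.
By Bézout, 8048·(-53) + 2480·(172) = 16.
Scale by 160/16 = 10: (p₀, q₀) = (-530, 1720).
General solution: p = -530 + 155t, q = 1720 - 503t for integer t.
p ≥ 0: smallest is -530 mod 155 = 90 (at t = 4), with q = -292.

90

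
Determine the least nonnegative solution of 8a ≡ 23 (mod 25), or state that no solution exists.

6

gcd(25, 8) = 1  (25 = 3×8 + 1, 8 = 8×1).
1 divides 23, so solutions exist.
Back-substituting, 8×(-3) + 25×(1) = 1.
So 8×(-3) ≡ 1 (mod 25); multiply by 23: a ≡ -69 (mod 25).
Smallest nonnegative: a = -69 mod 25 = 6.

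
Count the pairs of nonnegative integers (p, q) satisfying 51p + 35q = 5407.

gcd(51, 35) = 1.
By Bézout, 51*(11) + 35*(-16) = 1.
One solution: (12, 137).
General: p = 12 + 35t, q = 137 - 51t.
p ≥ 0 ⇒ t ≥ 0; q ≥ 0 ⇒ t ≤ 2. So t ∈ [0, 2]: 3 solutions.

3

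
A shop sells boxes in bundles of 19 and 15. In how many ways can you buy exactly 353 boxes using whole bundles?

2

Need nonnegative integers with 19j + 15k = 353.
gcd(19, 15) = 1, and 19·(4) + 15·(-5) = 1.
So (j₀, k₀) = (1412, -1765); general j = 1412 + 15t, k = -1765 - 19t.
j ≥ 0 ⇒ t ≥ -94; k ≥ 0 ⇒ t ≤ -93. That's 2 values of t.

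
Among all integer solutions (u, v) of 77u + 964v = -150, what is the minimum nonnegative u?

gcd(964, 77):
  964 = 12×77 + 40
  77 = 1×40 + 37
  40 = 1×37 + 3
  37 = 12×3 + 1
  3 = 3×1
so gcd(964, 77) = 1.
1 divides -150, so solutions exist.
Back-substitute for Bézout coefficients:
  1 = 37 - 12×3
  ... = 77×(313) + 964×(-25)
Scale by -150/1 = -150: (u₀, v₀) = (-46950, 3750).
General solution: u = -46950 + 964t, v = 3750 - 77t for integer t.
u ≥ 0: smallest is -46950 mod 964 = 286 (at t = 49), with v = -23.

286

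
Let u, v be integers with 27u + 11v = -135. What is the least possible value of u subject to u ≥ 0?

gcd(27, 11) = 1.
1 divides -135, so solutions exist.
By Bézout, 27·(-2) + 11·(5) = 1.
Scale by -135/1 = -135: (u₀, v₀) = (270, -675).
General solution: u = 270 + 11t, v = -675 - 27t for integer t.
u ≥ 0: smallest is 270 mod 11 = 6 (at t = -24), with v = -27.

6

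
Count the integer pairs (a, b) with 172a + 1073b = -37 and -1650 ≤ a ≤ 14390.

15

gcd(1073, 172):
  1073 = 6·172 + 41
  172 = 4·41 + 8
  41 = 5·8 + 1
  8 = 8·1
so gcd(1073, 172) = 1.
Back-substitute for Bézout coefficients:
  1 = 41 - 5·8
  ... = 172·(-131) + 1073·(21)
Scale by -37: particular solution (4847, -777); reduce a mod 1073: (555, -89).
General solution: a = 555 + 1073t, b = -89 - 172t for integer t.
-1650 ≤ 555 + 1073t ≤ 14390 gives t ∈ [-2, 12], which is 15 values.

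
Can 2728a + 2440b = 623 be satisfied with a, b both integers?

gcd(2728, 2440) = 8.
8 does not divide 623 (remainder 7), so no integer solutions.

no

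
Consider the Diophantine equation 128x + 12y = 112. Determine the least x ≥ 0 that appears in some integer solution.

gcd(128, 12) = 4  (128 = 10·12 + 8, 12 = 1·8 + 4, 8 = 2·4).
4 divides 112, so solutions exist.
Back-substituting, 128·(-1) + 12·(11) = 4.
Scale by 112/4 = 28: (x₀, y₀) = (-28, 308).
General solution: x = -28 + 3t, y = 308 - 32t for integer t.
x ≥ 0: smallest is -28 mod 3 = 2 (at t = 10), with y = -12.

2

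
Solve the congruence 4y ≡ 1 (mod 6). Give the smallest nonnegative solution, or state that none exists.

no solution

gcd(6, 4):
  6 = 1·4 + 2
  4 = 2·2
so gcd(6, 4) = 2.
2 does not divide 1, so the congruence has no solution.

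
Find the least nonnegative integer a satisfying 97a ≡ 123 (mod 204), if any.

gcd(204, 97) = 1  (204 = 2*97 + 10, 97 = 9*10 + 7, 10 = 1*7 + 3, 7 = 2*3 + 1, 3 = 3*1).
1 divides 123, so solutions exist.
Back-substituting, 97*(61) + 204*(-29) = 1.
So 97*(61) ≡ 1 (mod 204); multiply by 123: a ≡ 7503 (mod 204).
Smallest nonnegative: a = 7503 mod 204 = 159.

159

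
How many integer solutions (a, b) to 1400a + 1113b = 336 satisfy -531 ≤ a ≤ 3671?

26

gcd(1400, 1113) = 7  (1400 = 1*1113 + 287, 1113 = 3*287 + 252, 287 = 1*252 + 35, 252 = 7*35 + 7, 35 = 5*7).
Back-substituting, 1400*(-31) + 1113*(39) = 7.
Scale by 48: particular solution (-1488, 1872); reduce a mod 159: (102, -128).
General solution: a = 102 + 159t, b = -128 - 200t for integer t.
-531 ≤ 102 + 159t ≤ 3671 gives t ∈ [-3, 22], which is 26 values.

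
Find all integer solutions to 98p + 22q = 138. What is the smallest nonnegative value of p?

gcd(98, 22):
  98 = 4*22 + 10
  22 = 2*10 + 2
  10 = 5*2
so gcd(98, 22) = 2.
2 divides 138, so solutions exist.
Back-substitute for Bézout coefficients:
  2 = 22 - 2*10
  ... = 98*(-2) + 22*(9)
Scale by 138/2 = 69: (p₀, q₀) = (-138, 621).
General solution: p = -138 + 11t, q = 621 - 49t for integer t.
p ≥ 0: smallest is -138 mod 11 = 5 (at t = 13), with q = -16.

5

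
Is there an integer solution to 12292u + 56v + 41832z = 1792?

gcd(12292, 56) = 28.
gcd(28, 41832) = 28.
28 divides 1792, so integer solutions exist.

yes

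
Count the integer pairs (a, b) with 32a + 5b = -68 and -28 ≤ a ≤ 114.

gcd(32, 5) = 1  (32 = 6·5 + 2, 5 = 2·2 + 1, 2 = 2·1).
Back-substituting, 32·(-2) + 5·(13) = 1.
Scale by -68: particular solution (136, -884); reduce a mod 5: (1, -20).
General solution: a = 1 + 5t, b = -20 - 32t for integer t.
-28 ≤ 1 + 5t ≤ 114 gives t ∈ [-5, 22], which is 28 values.

28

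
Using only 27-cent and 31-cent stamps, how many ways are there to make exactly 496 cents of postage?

Need nonnegative integers with 27j + 31k = 496.
gcd(27, 31) = 1, and 27·(-8) + 31·(7) = 1.
So (j₀, k₀) = (-3968, 3472); general j = -3968 + 31t, k = 3472 - 27t.
j ≥ 0 ⇒ t ≥ 128; k ≥ 0 ⇒ t ≤ 128. That's 1 value of t.

1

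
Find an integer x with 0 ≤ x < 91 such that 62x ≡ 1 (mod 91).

gcd(91, 62):
  91 = 1·62 + 29
  62 = 2·29 + 4
  29 = 7·4 + 1
  4 = 4·1
so gcd(91, 62) = 1.
Back-substitute for Bézout coefficients:
  1 = 29 - 7·4
  ... = 62·(-22) + 91·(15)
So 62·-22 ≡ 1 (mod 91), and -22 mod 91 = 69.

69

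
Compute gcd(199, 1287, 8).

gcd(1287, 199):
  1287 = 6*199 + 93
  199 = 2*93 + 13
  93 = 7*13 + 2
  13 = 6*2 + 1
  2 = 2*1
so gcd(1287, 199) = 1.
gcd(1, 8) = 1.

1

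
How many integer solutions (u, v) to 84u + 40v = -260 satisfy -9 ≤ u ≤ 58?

gcd(84, 40):
  84 = 2×40 + 4
  40 = 10×4
so gcd(84, 40) = 4.
Back-substitute for Bézout coefficients:
  4 = 84 - 2×40
  ... = 84×(1) + 40×(-2)
Scale by -65: particular solution (-65, 130); reduce u mod 10: (5, -17).
General solution: u = 5 + 10t, v = -17 - 21t for integer t.
-9 ≤ 5 + 10t ≤ 58 gives t ∈ [-1, 5], which is 7 values.

7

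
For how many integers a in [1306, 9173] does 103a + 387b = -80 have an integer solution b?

20

gcd(387, 103):
  387 = 3·103 + 78
  103 = 1·78 + 25
  78 = 3·25 + 3
  25 = 8·3 + 1
  3 = 3·1
so gcd(387, 103) = 1.
Back-substitute for Bézout coefficients:
  1 = 25 - 8·3
  ... = 103·(124) + 387·(-33)
Scale by -80: particular solution (-9920, 2640); reduce a mod 387: (142, -38).
General solution: a = 142 + 387t, b = -38 - 103t for integer t.
1306 ≤ 142 + 387t ≤ 9173 gives t ∈ [4, 23], which is 20 values.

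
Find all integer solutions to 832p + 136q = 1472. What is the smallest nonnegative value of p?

7

gcd(832, 136):
  832 = 6*136 + 16
  136 = 8*16 + 8
  16 = 2*8
so gcd(832, 136) = 8.
8 divides 1472, so solutions exist.
Back-substitute for Bézout coefficients:
  8 = 136 - 8*16
  ... = 832*(-8) + 136*(49)
Scale by 1472/8 = 184: (p₀, q₀) = (-1472, 9016).
General solution: p = -1472 + 17t, q = 9016 - 104t for integer t.
p ≥ 0: smallest is -1472 mod 17 = 7 (at t = 87), with q = -32.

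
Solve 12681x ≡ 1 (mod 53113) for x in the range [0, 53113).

48711

gcd(53113, 12681) = 1.
By Bézout, 12681*(-4402) + 53113*(1051) = 1.
So 12681*-4402 ≡ 1 (mod 53113), and -4402 mod 53113 = 48711.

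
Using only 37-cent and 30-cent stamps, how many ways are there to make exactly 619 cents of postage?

1

Need nonnegative integers with 37j + 30k = 619.
gcd(37, 30) = 1, and 37·(13) + 30·(-16) = 1.
So (j₀, k₀) = (8047, -9904); general j = 8047 + 30t, k = -9904 - 37t.
j ≥ 0 ⇒ t ≥ -268; k ≥ 0 ⇒ t ≤ -268. That's 1 value of t.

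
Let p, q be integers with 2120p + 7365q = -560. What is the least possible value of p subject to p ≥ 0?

500

gcd(7365, 2120):
  7365 = 3*2120 + 1005
  2120 = 2*1005 + 110
  1005 = 9*110 + 15
  110 = 7*15 + 5
  15 = 3*5
so gcd(7365, 2120) = 5.
5 divides -560, so solutions exist.
Back-substitute for Bézout coefficients:
  5 = 110 - 7*15
  ... = 2120*(469) + 7365*(-135)
Scale by -560/5 = -112: (p₀, q₀) = (-52528, 15120).
General solution: p = -52528 + 1473t, q = 15120 - 424t for integer t.
p ≥ 0: smallest is -52528 mod 1473 = 500 (at t = 36), with q = -144.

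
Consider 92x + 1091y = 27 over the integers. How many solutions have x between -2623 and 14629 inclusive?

gcd(1091, 92) = 1  (1091 = 11*92 + 79, 92 = 1*79 + 13, 79 = 6*13 + 1, 13 = 13*1).
Back-substituting, 92*(-83) + 1091*(7) = 1.
Scale by 27: particular solution (-2241, 189); reduce x mod 1091: (1032, -87).
General solution: x = 1032 + 1091t, y = -87 - 92t for integer t.
-2623 ≤ 1032 + 1091t ≤ 14629 gives t ∈ [-3, 12], which is 16 values.

16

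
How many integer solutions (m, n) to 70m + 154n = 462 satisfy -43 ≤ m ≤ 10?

gcd(154, 70):
  154 = 2·70 + 14
  70 = 5·14
so gcd(154, 70) = 14.
Back-substitute for Bézout coefficients:
  14 = 154 - 2·70
  ... = 70·(-2) + 154·(1)
Scale by 33: particular solution (-66, 33); reduce m mod 11: (0, 3).
General solution: m = 0 + 11t, n = 3 - 5t for integer t.
-43 ≤ 0 + 11t ≤ 10 gives t ∈ [-3, 0], which is 4 values.

4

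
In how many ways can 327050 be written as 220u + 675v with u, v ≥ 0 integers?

gcd(675, 220) = 5  (675 = 3*220 + 15, 220 = 14*15 + 10, 15 = 1*10 + 5, 10 = 2*5).
Back-substituting, 220*(-46) + 675*(15) = 5.
Scale by 65410: one solution is (-3008860, 981150). Reduce u mod 135: (20, 478).
General: u = 20 + 135t, v = 478 - 44t.
u ≥ 0 ⇒ t ≥ 0; v ≥ 0 ⇒ t ≤ 10. So t ∈ [0, 10]: 11 solutions.

11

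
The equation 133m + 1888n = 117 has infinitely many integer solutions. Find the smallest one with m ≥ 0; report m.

881

gcd(1888, 133) = 1.
1 divides 117, so solutions exist.
By Bézout, 133*(653) + 1888*(-46) = 1.
Scale by 117/1 = 117: (m₀, n₀) = (76401, -5382).
General solution: m = 76401 + 1888t, n = -5382 - 133t for integer t.
m ≥ 0: smallest is 76401 mod 1888 = 881 (at t = -40), with n = -62.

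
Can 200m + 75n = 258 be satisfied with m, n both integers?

gcd(200, 75) = 25.
25 does not divide 258 (remainder 8), so no integer solutions.

no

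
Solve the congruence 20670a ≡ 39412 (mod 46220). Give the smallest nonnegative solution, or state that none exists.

gcd(46220, 20670):
  46220 = 2·20670 + 4880
  20670 = 4·4880 + 1150
  4880 = 4·1150 + 280
  1150 = 4·280 + 30
  280 = 9·30 + 10
  30 = 3·10
so gcd(46220, 20670) = 10.
10 does not divide 39412, so the congruence has no solution.

no solution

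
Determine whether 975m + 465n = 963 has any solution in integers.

no

gcd(975, 465) = 15  (975 = 2×465 + 45, 465 = 10×45 + 15, 45 = 3×15).
15 does not divide 963 (remainder 3), so no integer solutions.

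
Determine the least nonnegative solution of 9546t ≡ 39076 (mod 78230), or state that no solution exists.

gcd(78230, 9546) = 2  (78230 = 8×9546 + 1862, 9546 = 5×1862 + 236, 1862 = 7×236 + 210, 236 = 1×210 + 26, 210 = 8×26 + 2, 26 = 13×2).
2 divides 39076, so solutions exist.
Back-substituting, 9546×(-2983) + 78230×(364) = 2.
So 9546×(-2983) ≡ 2 (mod 78230); multiply by 19538: t ≡ -58281854 (mod 39115).
Smallest nonnegative: t = -58281854 mod 39115 = 38611.

38611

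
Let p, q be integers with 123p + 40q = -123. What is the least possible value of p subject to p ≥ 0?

gcd(123, 40):
  123 = 3·40 + 3
  40 = 13·3 + 1
  3 = 3·1
so gcd(123, 40) = 1.
1 divides -123, so solutions exist.
Back-substitute for Bézout coefficients:
  1 = 40 - 13·3
  ... = 123·(-13) + 40·(40)
Scale by -123/1 = -123: (p₀, q₀) = (1599, -4920).
General solution: p = 1599 + 40t, q = -4920 - 123t for integer t.
p ≥ 0: smallest is 1599 mod 40 = 39 (at t = -39), with q = -123.

39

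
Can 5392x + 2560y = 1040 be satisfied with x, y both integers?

gcd(5392, 2560):
  5392 = 2·2560 + 272
  2560 = 9·272 + 112
  272 = 2·112 + 48
  112 = 2·48 + 16
  48 = 3·16
so gcd(5392, 2560) = 16.
16 divides 1040, so integer solutions exist.

yes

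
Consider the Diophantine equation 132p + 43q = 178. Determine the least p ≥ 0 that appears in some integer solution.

gcd(132, 43):
  132 = 3*43 + 3
  43 = 14*3 + 1
  3 = 3*1
so gcd(132, 43) = 1.
1 divides 178, so solutions exist.
Back-substitute for Bézout coefficients:
  1 = 43 - 14*3
  ... = 132*(-14) + 43*(43)
Scale by 178/1 = 178: (p₀, q₀) = (-2492, 7654).
General solution: p = -2492 + 43t, q = 7654 - 132t for integer t.
p ≥ 0: smallest is -2492 mod 43 = 2 (at t = 58), with q = -2.

2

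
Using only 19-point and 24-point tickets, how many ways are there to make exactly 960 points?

3

Need nonnegative integers with 19j + 24k = 960.
gcd(19, 24) = 1, and 19·(-5) + 24·(4) = 1.
So (j₀, k₀) = (-4800, 3840); general j = -4800 + 24t, k = 3840 - 19t.
j ≥ 0 ⇒ t ≥ 200; k ≥ 0 ⇒ t ≤ 202. That's 3 values of t.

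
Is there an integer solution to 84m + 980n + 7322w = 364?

yes

gcd(980, 84) = 28  (980 = 11·84 + 56, 84 = 1·56 + 28, 56 = 2·28).
gcd(28, 7322) = 14.
14 divides 364, so integer solutions exist.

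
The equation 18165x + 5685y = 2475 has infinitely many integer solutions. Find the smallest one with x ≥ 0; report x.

gcd(18165, 5685) = 15  (18165 = 3·5685 + 1110, 5685 = 5·1110 + 135, 1110 = 8·135 + 30, 135 = 4·30 + 15, 30 = 2·15).
15 divides 2475, so solutions exist.
Back-substituting, 18165·(-169) + 5685·(540) = 15.
Scale by 2475/15 = 165: (x₀, y₀) = (-27885, 89100).
General solution: x = -27885 + 379t, y = 89100 - 1211t for integer t.
x ≥ 0: smallest is -27885 mod 379 = 161 (at t = 74), with y = -514.

161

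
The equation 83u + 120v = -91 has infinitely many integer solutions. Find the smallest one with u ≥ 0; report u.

103

gcd(120, 83) = 1  (120 = 1×83 + 37, 83 = 2×37 + 9, 37 = 4×9 + 1, 9 = 9×1).
1 divides -91, so solutions exist.
Back-substituting, 83×(-13) + 120×(9) = 1.
Scale by -91/1 = -91: (u₀, v₀) = (1183, -819).
General solution: u = 1183 + 120t, v = -819 - 83t for integer t.
u ≥ 0: smallest is 1183 mod 120 = 103 (at t = -9), with v = -72.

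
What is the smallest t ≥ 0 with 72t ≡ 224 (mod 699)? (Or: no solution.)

gcd(699, 72) = 3.
3 does not divide 224, so the congruence has no solution.

no solution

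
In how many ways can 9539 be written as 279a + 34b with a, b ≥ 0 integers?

gcd(279, 34) = 1  (279 = 8×34 + 7, 34 = 4×7 + 6, 7 = 1×6 + 1, 6 = 6×1).
Back-substituting, 279×(5) + 34×(-41) = 1.
Scale by 9539: one solution is (47695, -391099). Reduce a mod 34: (27, 59).
General: a = 27 + 34t, b = 59 - 279t.
a ≥ 0 ⇒ t ≥ 0; b ≥ 0 ⇒ t ≤ 0. So t ∈ [0, 0]: 1 solution.

1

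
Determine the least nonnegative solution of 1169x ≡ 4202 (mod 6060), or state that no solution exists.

1678

gcd(6060, 1169) = 1  (6060 = 5·1169 + 215, 1169 = 5·215 + 94, 215 = 2·94 + 27, 94 = 3·27 + 13, 27 = 2·13 + 1, 13 = 13·1).
1 divides 4202, so solutions exist.
Back-substituting, 1169·(-451) + 6060·(87) = 1.
So 1169·(-451) ≡ 1 (mod 6060); multiply by 4202: x ≡ -1895102 (mod 6060).
Smallest nonnegative: x = -1895102 mod 6060 = 1678.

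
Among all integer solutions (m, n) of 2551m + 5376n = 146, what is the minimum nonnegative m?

gcd(5376, 2551):
  5376 = 2·2551 + 274
  2551 = 9·274 + 85
  274 = 3·85 + 19
  85 = 4·19 + 9
  19 = 2·9 + 1
  9 = 9·1
so gcd(5376, 2551) = 1.
1 divides 146, so solutions exist.
Back-substitute for Bézout coefficients:
  1 = 19 - 2·9
  ... = 2551·(-569) + 5376·(270)
Scale by 146/1 = 146: (m₀, n₀) = (-83074, 39420).
General solution: m = -83074 + 5376t, n = 39420 - 2551t for integer t.
m ≥ 0: smallest is -83074 mod 5376 = 2942 (at t = 16), with n = -1396.

2942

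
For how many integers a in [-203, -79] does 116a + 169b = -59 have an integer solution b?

1

gcd(169, 116) = 1  (169 = 1×116 + 53, 116 = 2×53 + 10, 53 = 5×10 + 3, 10 = 3×3 + 1, 3 = 3×1).
Back-substituting, 116×(51) + 169×(-35) = 1.
Scale by -59: particular solution (-3009, 2065); reduce a mod 169: (33, -23).
General solution: a = 33 + 169t, b = -23 - 116t for integer t.
-203 ≤ 33 + 169t ≤ -79 gives t ∈ [-1, -1], which is 1 value.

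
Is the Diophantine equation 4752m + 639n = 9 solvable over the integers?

gcd(4752, 639):
  4752 = 7·639 + 279
  639 = 2·279 + 81
  279 = 3·81 + 36
  81 = 2·36 + 9
  36 = 4·9
so gcd(4752, 639) = 9.
9 divides 9, so integer solutions exist.

yes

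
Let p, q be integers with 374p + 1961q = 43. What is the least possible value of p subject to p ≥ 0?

1463

gcd(1961, 374):
  1961 = 5×374 + 91
  374 = 4×91 + 10
  91 = 9×10 + 1
  10 = 10×1
so gcd(1961, 374) = 1.
1 divides 43, so solutions exist.
Back-substitute for Bézout coefficients:
  1 = 91 - 9×10
  ... = 374×(-194) + 1961×(37)
Scale by 43/1 = 43: (p₀, q₀) = (-8342, 1591).
General solution: p = -8342 + 1961t, q = 1591 - 374t for integer t.
p ≥ 0: smallest is -8342 mod 1961 = 1463 (at t = 5), with q = -279.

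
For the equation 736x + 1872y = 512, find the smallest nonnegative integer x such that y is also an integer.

gcd(1872, 736) = 16.
16 divides 512, so solutions exist.
By Bézout, 736·(28) + 1872·(-11) = 16.
Scale by 512/16 = 32: (x₀, y₀) = (896, -352).
General solution: x = 896 + 117t, y = -352 - 46t for integer t.
x ≥ 0: smallest is 896 mod 117 = 77 (at t = -7), with y = -30.

77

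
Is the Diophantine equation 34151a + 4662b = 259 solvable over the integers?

gcd(34151, 4662) = 37  (34151 = 7*4662 + 1517, 4662 = 3*1517 + 111, 1517 = 13*111 + 74, 111 = 1*74 + 37, 74 = 2*37).
37 divides 259, so integer solutions exist.

yes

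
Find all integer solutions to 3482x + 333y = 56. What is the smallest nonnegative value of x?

gcd(3482, 333) = 1.
1 divides 56, so solutions exist.
By Bézout, 3482×(-46) + 333×(481) = 1.
Scale by 56/1 = 56: (x₀, y₀) = (-2576, 26936).
General solution: x = -2576 + 333t, y = 26936 - 3482t for integer t.
x ≥ 0: smallest is -2576 mod 333 = 88 (at t = 8), with y = -920.

88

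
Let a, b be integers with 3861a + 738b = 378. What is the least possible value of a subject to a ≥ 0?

54

gcd(3861, 738):
  3861 = 5×738 + 171
  738 = 4×171 + 54
  171 = 3×54 + 9
  54 = 6×9
so gcd(3861, 738) = 9.
9 divides 378, so solutions exist.
Back-substitute for Bézout coefficients:
  9 = 171 - 3×54
  ... = 3861×(13) + 738×(-68)
Scale by 378/9 = 42: (a₀, b₀) = (546, -2856).
General solution: a = 546 + 82t, b = -2856 - 429t for integer t.
a ≥ 0: smallest is 546 mod 82 = 54 (at t = -6), with b = -282.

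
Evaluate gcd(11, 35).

1

gcd(35, 11):
  35 = 3×11 + 2
  11 = 5×2 + 1
  2 = 2×1
so gcd(35, 11) = 1.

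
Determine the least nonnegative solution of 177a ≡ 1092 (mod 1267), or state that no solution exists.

994

gcd(1267, 177):
  1267 = 7×177 + 28
  177 = 6×28 + 9
  28 = 3×9 + 1
  9 = 9×1
so gcd(1267, 177) = 1.
1 divides 1092, so solutions exist.
Back-substitute for Bézout coefficients:
  1 = 28 - 3×9
  ... = 177×(-136) + 1267×(19)
So 177×(-136) ≡ 1 (mod 1267); multiply by 1092: a ≡ -148512 (mod 1267).
Smallest nonnegative: a = -148512 mod 1267 = 994.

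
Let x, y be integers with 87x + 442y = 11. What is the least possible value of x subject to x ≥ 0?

gcd(442, 87) = 1.
1 divides 11, so solutions exist.
By Bézout, 87·(-127) + 442·(25) = 1.
Scale by 11/1 = 11: (x₀, y₀) = (-1397, 275).
General solution: x = -1397 + 442t, y = 275 - 87t for integer t.
x ≥ 0: smallest is -1397 mod 442 = 371 (at t = 4), with y = -73.

371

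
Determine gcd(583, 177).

1

gcd(583, 177):
  583 = 3·177 + 52
  177 = 3·52 + 21
  52 = 2·21 + 10
  21 = 2·10 + 1
  10 = 10·1
so gcd(583, 177) = 1.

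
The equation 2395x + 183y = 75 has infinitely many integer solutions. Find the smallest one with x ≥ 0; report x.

39

gcd(2395, 183) = 1.
1 divides 75, so solutions exist.
By Bézout, 2395*(-80) + 183*(1047) = 1.
Scale by 75/1 = 75: (x₀, y₀) = (-6000, 78525).
General solution: x = -6000 + 183t, y = 78525 - 2395t for integer t.
x ≥ 0: smallest is -6000 mod 183 = 39 (at t = 33), with y = -510.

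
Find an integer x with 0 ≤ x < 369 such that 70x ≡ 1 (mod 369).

gcd(369, 70) = 1.
By Bézout, 70*(58) + 369*(-11) = 1.
So 70*58 ≡ 1 (mod 369), and 58 mod 369 = 58.

58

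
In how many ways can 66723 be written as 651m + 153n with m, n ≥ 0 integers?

gcd(651, 153):
  651 = 4×153 + 39
  153 = 3×39 + 36
  39 = 1×36 + 3
  36 = 12×3
so gcd(651, 153) = 3.
Back-substitute for Bézout coefficients:
  3 = 39 - 1×36
  ... = 651×(4) + 153×(-17)
Scale by 22241: one solution is (88964, -378097). Reduce m mod 51: (20, 351).
General: m = 20 + 51t, n = 351 - 217t.
m ≥ 0 ⇒ t ≥ 0; n ≥ 0 ⇒ t ≤ 1. So t ∈ [0, 1]: 2 solutions.

2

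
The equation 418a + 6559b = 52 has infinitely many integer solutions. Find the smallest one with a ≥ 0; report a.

gcd(6559, 418):
  6559 = 15×418 + 289
  418 = 1×289 + 129
  289 = 2×129 + 31
  129 = 4×31 + 5
  31 = 6×5 + 1
  5 = 5×1
so gcd(6559, 418) = 1.
1 divides 52, so solutions exist.
Back-substitute for Bézout coefficients:
  1 = 31 - 6×5
  ... = 418×(-1271) + 6559×(81)
Scale by 52/1 = 52: (a₀, b₀) = (-66092, 4212).
General solution: a = -66092 + 6559t, b = 4212 - 418t for integer t.
a ≥ 0: smallest is -66092 mod 6559 = 6057 (at t = 11), with b = -386.

6057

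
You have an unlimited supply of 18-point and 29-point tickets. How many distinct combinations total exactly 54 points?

Need nonnegative integers with 18j + 29k = 54.
gcd(18, 29) = 1, and 18·(-8) + 29·(5) = 1.
So (j₀, k₀) = (-432, 270); general j = -432 + 29t, k = 270 - 18t.
j ≥ 0 ⇒ t ≥ 15; k ≥ 0 ⇒ t ≤ 15. That's 1 value of t.

1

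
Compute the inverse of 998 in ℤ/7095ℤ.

gcd(7095, 998) = 1.
By Bézout, 998×(-2083) + 7095×(293) = 1.
So 998×-2083 ≡ 1 (mod 7095), and -2083 mod 7095 = 5012.

5012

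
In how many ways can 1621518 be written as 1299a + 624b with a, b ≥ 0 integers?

6

gcd(1299, 624) = 3  (1299 = 2*624 + 51, 624 = 12*51 + 12, 51 = 4*12 + 3, 12 = 4*3).
Back-substituting, 1299*(49) + 624*(-102) = 3.
Scale by 540506: one solution is (26484794, -55131612). Reduce a mod 208: (154, 2278).
General: a = 154 + 208t, b = 2278 - 433t.
a ≥ 0 ⇒ t ≥ 0; b ≥ 0 ⇒ t ≤ 5. So t ∈ [0, 5]: 6 solutions.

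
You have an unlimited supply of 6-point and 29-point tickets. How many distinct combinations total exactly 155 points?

1

Need nonnegative integers with 6j + 29k = 155.
gcd(6, 29) = 1, and 6·(5) + 29·(-1) = 1.
So (j₀, k₀) = (775, -155); general j = 775 + 29t, k = -155 - 6t.
j ≥ 0 ⇒ t ≥ -26; k ≥ 0 ⇒ t ≤ -26. That's 1 value of t.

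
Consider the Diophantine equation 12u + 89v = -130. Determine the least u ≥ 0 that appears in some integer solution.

gcd(89, 12) = 1  (89 = 7*12 + 5, 12 = 2*5 + 2, 5 = 2*2 + 1, 2 = 2*1).
1 divides -130, so solutions exist.
Back-substituting, 12*(-37) + 89*(5) = 1.
Scale by -130/1 = -130: (u₀, v₀) = (4810, -650).
General solution: u = 4810 + 89t, v = -650 - 12t for integer t.
u ≥ 0: smallest is 4810 mod 89 = 4 (at t = -54), with v = -2.

4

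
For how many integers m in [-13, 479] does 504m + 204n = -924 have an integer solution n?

gcd(504, 204) = 12  (504 = 2×204 + 96, 204 = 2×96 + 12, 96 = 8×12).
Back-substituting, 504×(-2) + 204×(5) = 12.
Scale by -77: particular solution (154, -385); reduce m mod 17: (1, -7).
General solution: m = 1 + 17t, n = -7 - 42t for integer t.
-13 ≤ 1 + 17t ≤ 479 gives t ∈ [0, 28], which is 29 values.

29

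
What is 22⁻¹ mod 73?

10

gcd(73, 22):
  73 = 3*22 + 7
  22 = 3*7 + 1
  7 = 7*1
so gcd(73, 22) = 1.
Back-substitute for Bézout coefficients:
  1 = 22 - 3*7
  ... = 22*(10) + 73*(-3)
So 22*10 ≡ 1 (mod 73), and 10 mod 73 = 10.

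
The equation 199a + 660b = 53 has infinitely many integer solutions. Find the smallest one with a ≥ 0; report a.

647

gcd(660, 199):
  660 = 3*199 + 63
  199 = 3*63 + 10
  63 = 6*10 + 3
  10 = 3*3 + 1
  3 = 3*1
so gcd(660, 199) = 1.
1 divides 53, so solutions exist.
Back-substitute for Bézout coefficients:
  1 = 10 - 3*3
  ... = 199*(199) + 660*(-60)
Scale by 53/1 = 53: (a₀, b₀) = (10547, -3180).
General solution: a = 10547 + 660t, b = -3180 - 199t for integer t.
a ≥ 0: smallest is 10547 mod 660 = 647 (at t = -15), with b = -195.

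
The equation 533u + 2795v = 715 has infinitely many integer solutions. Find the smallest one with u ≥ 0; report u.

gcd(2795, 533) = 13  (2795 = 5*533 + 130, 533 = 4*130 + 13, 130 = 10*13).
13 divides 715, so solutions exist.
Back-substituting, 533*(21) + 2795*(-4) = 13.
Scale by 715/13 = 55: (u₀, v₀) = (1155, -220).
General solution: u = 1155 + 215t, v = -220 - 41t for integer t.
u ≥ 0: smallest is 1155 mod 215 = 80 (at t = -5), with v = -15.

80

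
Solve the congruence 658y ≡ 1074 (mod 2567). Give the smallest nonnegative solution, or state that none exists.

gcd(2567, 658) = 1  (2567 = 3*658 + 593, 658 = 1*593 + 65, 593 = 9*65 + 8, 65 = 8*8 + 1, 8 = 8*1).
1 divides 1074, so solutions exist.
Back-substituting, 658*(316) + 2567*(-81) = 1.
So 658*(316) ≡ 1 (mod 2567); multiply by 1074: y ≡ 339384 (mod 2567).
Smallest nonnegative: y = 339384 mod 2567 = 540.

540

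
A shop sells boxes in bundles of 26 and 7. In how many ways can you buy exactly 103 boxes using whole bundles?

Need nonnegative integers with 26j + 7k = 103.
gcd(26, 7) = 1, and 26·(3) + 7·(-11) = 1.
So (j₀, k₀) = (309, -1133); general j = 309 + 7t, k = -1133 - 26t.
j ≥ 0 ⇒ t ≥ -44; k ≥ 0 ⇒ t ≤ -44. That's 1 value of t.

1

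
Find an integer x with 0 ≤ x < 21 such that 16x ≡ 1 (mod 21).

gcd(21, 16):
  21 = 1×16 + 5
  16 = 3×5 + 1
  5 = 5×1
so gcd(21, 16) = 1.
Back-substitute for Bézout coefficients:
  1 = 16 - 3×5
  ... = 16×(4) + 21×(-3)
So 16×4 ≡ 1 (mod 21), and 4 mod 21 = 4.

4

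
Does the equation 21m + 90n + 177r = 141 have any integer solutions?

gcd(90, 21) = 3  (90 = 4*21 + 6, 21 = 3*6 + 3, 6 = 2*3).
gcd(3, 177) = 3.
3 divides 141, so integer solutions exist.

yes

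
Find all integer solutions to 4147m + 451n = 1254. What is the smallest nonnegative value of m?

4

gcd(4147, 451):
  4147 = 9×451 + 88
  451 = 5×88 + 11
  88 = 8×11
so gcd(4147, 451) = 11.
11 divides 1254, so solutions exist.
Back-substitute for Bézout coefficients:
  11 = 451 - 5×88
  ... = 4147×(-5) + 451×(46)
Scale by 1254/11 = 114: (m₀, n₀) = (-570, 5244).
General solution: m = -570 + 41t, n = 5244 - 377t for integer t.
m ≥ 0: smallest is -570 mod 41 = 4 (at t = 14), with n = -34.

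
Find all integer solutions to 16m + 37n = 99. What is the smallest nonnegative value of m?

27

gcd(37, 16) = 1.
1 divides 99, so solutions exist.
By Bézout, 16·(7) + 37·(-3) = 1.
Scale by 99/1 = 99: (m₀, n₀) = (693, -297).
General solution: m = 693 + 37t, n = -297 - 16t for integer t.
m ≥ 0: smallest is 693 mod 37 = 27 (at t = -18), with n = -9.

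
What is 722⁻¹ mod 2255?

gcd(2255, 722) = 1.
By Bézout, 722×(228) + 2255×(-73) = 1.
So 722×228 ≡ 1 (mod 2255), and 228 mod 2255 = 228.

228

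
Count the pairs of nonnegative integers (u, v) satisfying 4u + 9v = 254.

7

gcd(9, 4):
  9 = 2·4 + 1
  4 = 4·1
so gcd(9, 4) = 1.
Back-substitute for Bézout coefficients:
  1 = 9 - 2·4
  ... = 4·(-2) + 9·(1)
Scale by 254: one solution is (-508, 254). Reduce u mod 9: (5, 26).
General: u = 5 + 9t, v = 26 - 4t.
u ≥ 0 ⇒ t ≥ 0; v ≥ 0 ⇒ t ≤ 6. So t ∈ [0, 6]: 7 solutions.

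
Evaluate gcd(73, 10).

gcd(73, 10):
  73 = 7·10 + 3
  10 = 3·3 + 1
  3 = 3·1
so gcd(73, 10) = 1.

1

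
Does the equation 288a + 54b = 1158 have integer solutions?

gcd(288, 54):
  288 = 5*54 + 18
  54 = 3*18
so gcd(288, 54) = 18.
18 does not divide 1158 (remainder 6), so no integer solutions.

no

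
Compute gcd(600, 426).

6

gcd(600, 426):
  600 = 1·426 + 174
  426 = 2·174 + 78
  174 = 2·78 + 18
  78 = 4·18 + 6
  18 = 3·6
so gcd(600, 426) = 6.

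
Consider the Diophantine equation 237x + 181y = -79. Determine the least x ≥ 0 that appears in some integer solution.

gcd(237, 181) = 1  (237 = 1·181 + 56, 181 = 3·56 + 13, 56 = 4·13 + 4, 13 = 3·4 + 1, 4 = 4·1).
1 divides -79, so solutions exist.
Back-substituting, 237·(-42) + 181·(55) = 1.
Scale by -79/1 = -79: (x₀, y₀) = (3318, -4345).
General solution: x = 3318 + 181t, y = -4345 - 237t for integer t.
x ≥ 0: smallest is 3318 mod 181 = 60 (at t = -18), with y = -79.

60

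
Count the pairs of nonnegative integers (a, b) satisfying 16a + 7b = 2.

gcd(16, 7):
  16 = 2·7 + 2
  7 = 3·2 + 1
  2 = 2·1
so gcd(16, 7) = 1.
Back-substitute for Bézout coefficients:
  1 = 7 - 3·2
  ... = 16·(-3) + 7·(7)
Scale by 2: one solution is (-6, 14). Reduce a mod 7: (1, -2).
General: a = 1 + 7t, b = -2 - 16t.
a ≥ 0 ⇒ t ≥ 0; b ≥ 0 ⇒ t ≤ -1. So t ∈ [0, -1]: 0 solutions.

0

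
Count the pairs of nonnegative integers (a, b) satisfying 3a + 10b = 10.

1

gcd(10, 3) = 1  (10 = 3×3 + 1, 3 = 3×1).
Back-substituting, 3×(-3) + 10×(1) = 1.
Scale by 10: one solution is (-30, 10). Reduce a mod 10: (0, 1).
General: a = 0 + 10t, b = 1 - 3t.
a ≥ 0 ⇒ t ≥ 0; b ≥ 0 ⇒ t ≤ 0. So t ∈ [0, 0]: 1 solution.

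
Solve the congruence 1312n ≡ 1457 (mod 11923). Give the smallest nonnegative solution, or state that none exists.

gcd(11923, 1312) = 1.
1 divides 1457, so solutions exist.
By Bézout, 1312×(-2281) + 11923×(251) = 1.
So 1312×(-2281) ≡ 1 (mod 11923); multiply by 1457: n ≡ -3323417 (mod 11923).
Smallest nonnegative: n = -3323417 mod 11923 = 3100.

3100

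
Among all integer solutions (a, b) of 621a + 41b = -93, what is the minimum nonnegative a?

5

gcd(621, 41) = 1.
1 divides -93, so solutions exist.
By Bézout, 621×(7) + 41×(-106) = 1.
Scale by -93/1 = -93: (a₀, b₀) = (-651, 9858).
General solution: a = -651 + 41t, b = 9858 - 621t for integer t.
a ≥ 0: smallest is -651 mod 41 = 5 (at t = 16), with b = -78.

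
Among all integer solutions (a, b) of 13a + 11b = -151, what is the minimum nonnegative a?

7

gcd(13, 11) = 1  (13 = 1·11 + 2, 11 = 5·2 + 1, 2 = 2·1).
1 divides -151, so solutions exist.
Back-substituting, 13·(-5) + 11·(6) = 1.
Scale by -151/1 = -151: (a₀, b₀) = (755, -906).
General solution: a = 755 + 11t, b = -906 - 13t for integer t.
a ≥ 0: smallest is 755 mod 11 = 7 (at t = -68), with b = -22.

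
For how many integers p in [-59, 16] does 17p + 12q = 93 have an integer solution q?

gcd(17, 12) = 1  (17 = 1*12 + 5, 12 = 2*5 + 2, 5 = 2*2 + 1, 2 = 2*1).
Back-substituting, 17*(5) + 12*(-7) = 1.
Scale by 93: particular solution (465, -651); reduce p mod 12: (9, -5).
General solution: p = 9 + 12t, q = -5 - 17t for integer t.
-59 ≤ 9 + 12t ≤ 16 gives t ∈ [-5, 0], which is 6 values.

6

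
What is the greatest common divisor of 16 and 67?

1

gcd(67, 16) = 1  (67 = 4*16 + 3, 16 = 5*3 + 1, 3 = 3*1).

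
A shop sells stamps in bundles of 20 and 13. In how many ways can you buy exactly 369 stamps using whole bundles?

Need nonnegative integers with 20j + 13k = 369.
gcd(20, 13) = 1, and 20·(2) + 13·(-3) = 1.
So (j₀, k₀) = (738, -1107); general j = 738 + 13t, k = -1107 - 20t.
j ≥ 0 ⇒ t ≥ -56; k ≥ 0 ⇒ t ≤ -56. That's 1 value of t.

1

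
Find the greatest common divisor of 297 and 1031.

1

gcd(1031, 297):
  1031 = 3×297 + 140
  297 = 2×140 + 17
  140 = 8×17 + 4
  17 = 4×4 + 1
  4 = 4×1
so gcd(1031, 297) = 1.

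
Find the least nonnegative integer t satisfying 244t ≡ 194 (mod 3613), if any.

gcd(3613, 244) = 1.
1 divides 194, so solutions exist.
By Bézout, 244·(-1614) + 3613·(109) = 1.
So 244·(-1614) ≡ 1 (mod 3613); multiply by 194: t ≡ -313116 (mod 3613).
Smallest nonnegative: t = -313116 mod 3613 = 1215.

1215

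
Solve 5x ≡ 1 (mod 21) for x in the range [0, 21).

17

gcd(21, 5):
  21 = 4·5 + 1
  5 = 5·1
so gcd(21, 5) = 1.
Back-substitute for Bézout coefficients:
  1 = 21 - 4·5
  ... = 5·(-4) + 21·(1)
So 5·-4 ≡ 1 (mod 21), and -4 mod 21 = 17.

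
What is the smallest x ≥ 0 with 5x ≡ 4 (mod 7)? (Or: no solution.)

gcd(7, 5) = 1  (7 = 1*5 + 2, 5 = 2*2 + 1, 2 = 2*1).
1 divides 4, so solutions exist.
Back-substituting, 5*(3) + 7*(-2) = 1.
So 5*(3) ≡ 1 (mod 7); multiply by 4: x ≡ 12 (mod 7).
Smallest nonnegative: x = 12 mod 7 = 5.

5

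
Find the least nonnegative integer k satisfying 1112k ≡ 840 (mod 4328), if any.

gcd(4328, 1112) = 8  (4328 = 3·1112 + 992, 1112 = 1·992 + 120, 992 = 8·120 + 32, 120 = 3·32 + 24, 32 = 1·24 + 8, 24 = 3·8).
8 divides 840, so solutions exist.
Back-substituting, 1112·(-144) + 4328·(37) = 8.
So 1112·(-144) ≡ 8 (mod 4328); multiply by 105: k ≡ -15120 (mod 541).
Smallest nonnegative: k = -15120 mod 541 = 28.

28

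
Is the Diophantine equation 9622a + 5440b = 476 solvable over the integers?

gcd(9622, 5440):
  9622 = 1*5440 + 4182
  5440 = 1*4182 + 1258
  4182 = 3*1258 + 408
  1258 = 3*408 + 34
  408 = 12*34
so gcd(9622, 5440) = 34.
34 divides 476, so integer solutions exist.

yes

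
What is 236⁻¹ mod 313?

gcd(313, 236) = 1  (313 = 1·236 + 77, 236 = 3·77 + 5, 77 = 15·5 + 2, 5 = 2·2 + 1, 2 = 2·1).
Back-substituting, 236·(126) + 313·(-95) = 1.
So 236·126 ≡ 1 (mod 313), and 126 mod 313 = 126.

126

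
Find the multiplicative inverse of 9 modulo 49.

gcd(49, 9) = 1  (49 = 5×9 + 4, 9 = 2×4 + 1, 4 = 4×1).
Back-substituting, 9×(11) + 49×(-2) = 1.
So 9×11 ≡ 1 (mod 49), and 11 mod 49 = 11.

11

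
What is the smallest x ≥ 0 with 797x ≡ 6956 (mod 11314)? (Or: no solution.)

5758

gcd(11314, 797) = 1  (11314 = 14×797 + 156, 797 = 5×156 + 17, 156 = 9×17 + 3, 17 = 5×3 + 2, 3 = 1×2 + 1, 2 = 2×1).
1 divides 6956, so solutions exist.
Back-substituting, 797×(-3989) + 11314×(281) = 1.
So 797×(-3989) ≡ 1 (mod 11314); multiply by 6956: x ≡ -27747484 (mod 11314).
Smallest nonnegative: x = -27747484 mod 11314 = 5758.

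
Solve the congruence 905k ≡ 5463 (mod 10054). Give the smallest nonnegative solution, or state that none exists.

6705

gcd(10054, 905):
  10054 = 11·905 + 99
  905 = 9·99 + 14
  99 = 7·14 + 1
  14 = 14·1
so gcd(10054, 905) = 1.
1 divides 5463, so solutions exist.
Back-substitute for Bézout coefficients:
  1 = 99 - 7·14
  ... = 905·(-711) + 10054·(64)
So 905·(-711) ≡ 1 (mod 10054); multiply by 5463: k ≡ -3884193 (mod 10054).
Smallest nonnegative: k = -3884193 mod 10054 = 6705.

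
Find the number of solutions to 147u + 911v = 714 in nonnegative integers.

0

gcd(911, 147) = 1  (911 = 6×147 + 29, 147 = 5×29 + 2, 29 = 14×2 + 1, 2 = 2×1).
Back-substituting, 147×(-440) + 911×(71) = 1.
Scale by 714: one solution is (-314160, 50694). Reduce u mod 911: (135, -21).
General: u = 135 + 911t, v = -21 - 147t.
u ≥ 0 ⇒ t ≥ 0; v ≥ 0 ⇒ t ≤ -1. So t ∈ [0, -1]: 0 solutions.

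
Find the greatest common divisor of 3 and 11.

gcd(11, 3):
  11 = 3×3 + 2
  3 = 1×2 + 1
  2 = 2×1
so gcd(11, 3) = 1.

1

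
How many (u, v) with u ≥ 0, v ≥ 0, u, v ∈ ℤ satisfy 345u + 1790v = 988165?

gcd(1790, 345) = 5  (1790 = 5×345 + 65, 345 = 5×65 + 20, 65 = 3×20 + 5, 20 = 4×5).
Back-substituting, 345×(-83) + 1790×(16) = 5.
Scale by 197633: one solution is (-16403539, 3162128). Reduce u mod 358: (21, 548).
General: u = 21 + 358t, v = 548 - 69t.
u ≥ 0 ⇒ t ≥ 0; v ≥ 0 ⇒ t ≤ 7. So t ∈ [0, 7]: 8 solutions.

8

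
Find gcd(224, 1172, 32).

4

gcd(1172, 224) = 4  (1172 = 5×224 + 52, 224 = 4×52 + 16, 52 = 3×16 + 4, 16 = 4×4).
gcd(4, 32) = 4.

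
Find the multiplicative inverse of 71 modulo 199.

185

gcd(199, 71) = 1.
By Bézout, 71·(-14) + 199·(5) = 1.
So 71·-14 ≡ 1 (mod 199), and -14 mod 199 = 185.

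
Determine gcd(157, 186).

gcd(186, 157) = 1  (186 = 1×157 + 29, 157 = 5×29 + 12, 29 = 2×12 + 5, 12 = 2×5 + 2, 5 = 2×2 + 1, 2 = 2×1).

1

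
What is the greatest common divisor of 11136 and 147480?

24

gcd(147480, 11136):
  147480 = 13*11136 + 2712
  11136 = 4*2712 + 288
  2712 = 9*288 + 120
  288 = 2*120 + 48
  120 = 2*48 + 24
  48 = 2*24
so gcd(147480, 11136) = 24.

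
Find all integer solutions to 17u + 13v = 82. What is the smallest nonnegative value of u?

gcd(17, 13):
  17 = 1·13 + 4
  13 = 3·4 + 1
  4 = 4·1
so gcd(17, 13) = 1.
1 divides 82, so solutions exist.
Back-substitute for Bézout coefficients:
  1 = 13 - 3·4
  ... = 17·(-3) + 13·(4)
Scale by 82/1 = 82: (u₀, v₀) = (-246, 328).
General solution: u = -246 + 13t, v = 328 - 17t for integer t.
u ≥ 0: smallest is -246 mod 13 = 1 (at t = 19), with v = 5.

1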